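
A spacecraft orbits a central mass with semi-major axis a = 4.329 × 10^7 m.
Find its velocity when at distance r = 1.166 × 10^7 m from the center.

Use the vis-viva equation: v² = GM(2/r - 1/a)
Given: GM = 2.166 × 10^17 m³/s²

Vis-viva: v = √(GM · (2/r − 1/a)).
2/r − 1/a = 2/1.166e+07 − 1/4.329e+07 = 1.48427e-07 m⁻¹.
v = √(2.166e+17 · 1.48427e-07) m/s ≈ 1.793e+05 m/s = 179.3 km/s.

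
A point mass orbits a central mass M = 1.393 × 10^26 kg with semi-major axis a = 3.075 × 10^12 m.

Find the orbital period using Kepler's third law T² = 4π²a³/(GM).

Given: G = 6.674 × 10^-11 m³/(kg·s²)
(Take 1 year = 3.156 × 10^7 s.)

GM = G · M = 6.674e-11 · 1.393e+26 = 9.29688e+15 m³/s².
Kepler's third law: T = 2π √(a³ / GM).
Substituting a = 3.075e+12 m and GM = 9.29688e+15 m³/s²:
T = 2π √((3.075e+12)³ / 9.29688e+15) s
T ≈ 3.514e+11 s = 1.113e+04 years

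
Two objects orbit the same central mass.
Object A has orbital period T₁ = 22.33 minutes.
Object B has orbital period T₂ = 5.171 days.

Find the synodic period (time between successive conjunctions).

Convert to SI: T₁ = 22.33 minutes = 1339.8 s; T₂ = 5.171 days = 446774 s.
T_syn = |T₁ · T₂ / (T₁ − T₂)|.
T_syn = |1339.8 · 446774 / (1339.8 − 446774)| s ≈ 1344 s = 22.4 minutes.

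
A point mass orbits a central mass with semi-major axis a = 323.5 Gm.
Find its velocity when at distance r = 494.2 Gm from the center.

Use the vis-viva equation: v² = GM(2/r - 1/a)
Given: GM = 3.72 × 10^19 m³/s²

Convert to SI: a = 323.5 Gm = 3.235e+11 m; r = 494.2 Gm = 4.942e+11 m.
Vis-viva: v = √(GM · (2/r − 1/a)).
2/r − 1/a = 2/4.942e+11 − 1/3.235e+11 = 9.55754e-13 m⁻¹.
v = √(3.72e+19 · 9.55754e-13) m/s ≈ 5963 m/s = 5.963 km/s.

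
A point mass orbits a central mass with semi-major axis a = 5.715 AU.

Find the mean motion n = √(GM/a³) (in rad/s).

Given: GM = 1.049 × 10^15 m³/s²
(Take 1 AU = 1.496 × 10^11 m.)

Convert to SI: a = 5.715 AU = 8.54964e+11 m.
n = √(GM / a³).
n = √(1.049e+15 / (8.54964e+11)³) rad/s ≈ 4.097e-11 rad/s.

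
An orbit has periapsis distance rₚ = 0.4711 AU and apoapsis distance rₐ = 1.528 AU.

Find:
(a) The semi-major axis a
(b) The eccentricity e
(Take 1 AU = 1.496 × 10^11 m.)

Convert to SI: rₚ = 0.4711 AU = 7.04766e+10 m; rₐ = 1.528 AU = 2.28589e+11 m.
(a) a = (rₚ + rₐ) / 2 = (7.04766e+10 + 2.28589e+11) / 2 ≈ 1.495e+11 m = 0.9996 AU.
(b) e = (rₐ − rₚ) / (rₐ + rₚ) = (2.28589e+11 − 7.04766e+10) / (2.28589e+11 + 7.04766e+10) ≈ 0.5287.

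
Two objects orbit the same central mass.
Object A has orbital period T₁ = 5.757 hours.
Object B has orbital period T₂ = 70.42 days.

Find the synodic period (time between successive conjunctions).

Convert to SI: T₁ = 5.757 hours = 20725.2 s; T₂ = 70.42 days = 6.08429e+06 s.
T_syn = |T₁ · T₂ / (T₁ − T₂)|.
T_syn = |20725.2 · 6.08429e+06 / (20725.2 − 6.08429e+06)| s ≈ 2.08e+04 s = 5.777 hours.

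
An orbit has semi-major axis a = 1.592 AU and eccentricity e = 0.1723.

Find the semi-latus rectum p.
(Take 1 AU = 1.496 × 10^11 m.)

Convert to SI: a = 1.592 AU = 2.38163e+11 m.
p = a (1 − e²).
p = 2.38163e+11 · (1 − (0.1723)²) = 2.38163e+11 · 0.970313 ≈ 2.311e+11 m = 1.545 AU.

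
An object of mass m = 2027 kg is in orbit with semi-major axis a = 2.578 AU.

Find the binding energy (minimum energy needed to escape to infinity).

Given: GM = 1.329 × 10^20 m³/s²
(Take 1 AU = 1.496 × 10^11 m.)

Convert to SI: a = 2.578 AU = 3.85669e+11 m.
Total orbital energy is E = −GMm/(2a); binding energy is E_bind = −E = GMm/(2a).
E_bind = 1.329e+20 · 2027 / (2 · 3.85669e+11) J ≈ 3.492e+11 J = 349.2 GJ.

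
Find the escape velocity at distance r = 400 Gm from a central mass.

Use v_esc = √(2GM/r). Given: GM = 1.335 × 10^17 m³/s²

Convert to SI: r = 400 Gm = 4e+11 m.
Escape velocity comes from setting total energy to zero: ½v² − GM/r = 0 ⇒ v_esc = √(2GM / r).
v_esc = √(2 · 1.335e+17 / 4e+11) m/s ≈ 817 m/s = 817 m/s.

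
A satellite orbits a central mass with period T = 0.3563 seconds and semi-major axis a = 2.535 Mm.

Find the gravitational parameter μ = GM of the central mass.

Convert to SI: a = 2.535 Mm = 2.535e+06 m.
GM = 4π² · a³ / T².
GM = 4π² · (2.535e+06)³ / (0.3563)² m³/s² ≈ 5.066e+21 m³/s² = 5.066 × 10^21 m³/s².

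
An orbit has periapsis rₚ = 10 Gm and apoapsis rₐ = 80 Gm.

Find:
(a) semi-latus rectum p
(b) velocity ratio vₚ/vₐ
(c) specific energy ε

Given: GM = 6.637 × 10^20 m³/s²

Convert to SI: rₚ = 10 Gm = 1e+10 m; rₐ = 80 Gm = 8e+10 m.
(a) From a = (rₚ + rₐ)/2 = 4.5e+10 m and e = (rₐ − rₚ)/(rₐ + rₚ) = 0.777778, p = a(1 − e²) = 4.5e+10 · (1 − (0.777778)²) ≈ 1.778e+10 m
(b) Conservation of angular momentum (rₚvₚ = rₐvₐ) gives vₚ/vₐ = rₐ/rₚ = 8e+10/1e+10 ≈ 8
(c) With a = (rₚ + rₐ)/2 = 4.5e+10 m, ε = −GM/(2a) = −6.637e+20/(2 · 4.5e+10) J/kg ≈ -7.374e+09 J/kg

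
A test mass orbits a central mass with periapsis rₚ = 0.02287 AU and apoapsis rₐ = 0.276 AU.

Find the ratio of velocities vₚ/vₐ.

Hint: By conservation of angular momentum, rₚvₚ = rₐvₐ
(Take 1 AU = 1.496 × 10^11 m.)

Convert to SI: rₚ = 0.02287 AU = 3.42135e+09 m; rₐ = 0.276 AU = 4.12896e+10 m.
Conservation of angular momentum gives rₚvₚ = rₐvₐ, so vₚ/vₐ = rₐ/rₚ.
vₚ/vₐ = 4.12896e+10 / 3.42135e+09 ≈ 12.07.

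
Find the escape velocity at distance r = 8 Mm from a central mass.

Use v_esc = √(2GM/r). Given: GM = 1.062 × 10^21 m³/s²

Convert to SI: r = 8 Mm = 8e+06 m.
Escape velocity comes from setting total energy to zero: ½v² − GM/r = 0 ⇒ v_esc = √(2GM / r).
v_esc = √(2 · 1.062e+21 / 8e+06) m/s ≈ 1.629e+07 m/s = 1.629e+04 km/s.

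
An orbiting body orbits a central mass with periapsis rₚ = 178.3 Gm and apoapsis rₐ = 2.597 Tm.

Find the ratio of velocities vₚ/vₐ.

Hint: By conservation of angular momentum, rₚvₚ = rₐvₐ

Convert to SI: rₚ = 178.3 Gm = 1.783e+11 m; rₐ = 2.597 Tm = 2.597e+12 m.
Conservation of angular momentum gives rₚvₚ = rₐvₐ, so vₚ/vₐ = rₐ/rₚ.
vₚ/vₐ = 2.597e+12 / 1.783e+11 ≈ 14.57.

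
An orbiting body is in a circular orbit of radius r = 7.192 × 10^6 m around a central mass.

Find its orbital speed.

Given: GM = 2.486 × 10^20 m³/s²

For a circular orbit, gravity supplies the centripetal force, so v = √(GM / r).
v = √(2.486e+20 / 7.192e+06) m/s ≈ 5.879e+06 m/s = 5879 km/s.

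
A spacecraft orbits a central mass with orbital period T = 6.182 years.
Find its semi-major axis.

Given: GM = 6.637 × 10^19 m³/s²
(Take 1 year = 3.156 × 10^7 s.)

Convert to SI: T = 6.182 years = 1.95104e+08 s.
Invert Kepler's third law: a = (GM · T² / (4π²))^(1/3).
Substituting T = 1.95104e+08 s and GM = 6.637e+19 m³/s²:
a = (6.637e+19 · (1.95104e+08)² / (4π²))^(1/3) m
a ≈ 4e+11 m = 400 Gm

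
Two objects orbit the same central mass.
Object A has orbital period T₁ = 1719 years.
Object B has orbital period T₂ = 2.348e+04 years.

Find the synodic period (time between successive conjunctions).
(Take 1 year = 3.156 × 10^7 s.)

Convert to SI: T₁ = 1719 years = 5.42516e+10 s; T₂ = 2.348e+04 years = 7.41029e+11 s.
T_syn = |T₁ · T₂ / (T₁ − T₂)|.
T_syn = |5.42516e+10 · 7.41029e+11 / (5.42516e+10 − 7.41029e+11)| s ≈ 5.854e+10 s = 1855 years.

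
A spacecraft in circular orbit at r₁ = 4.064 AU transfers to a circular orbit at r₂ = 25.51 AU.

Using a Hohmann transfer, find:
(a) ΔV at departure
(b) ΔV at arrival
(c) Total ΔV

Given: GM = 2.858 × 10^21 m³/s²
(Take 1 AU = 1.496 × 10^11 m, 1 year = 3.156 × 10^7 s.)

Convert to SI: r₁ = 4.064 AU = 6.07974e+11 m; r₂ = 25.51 AU = 3.8163e+12 m.
Transfer semi-major axis: a_t = (r₁ + r₂)/2 = (6.07974e+11 + 3.8163e+12)/2 = 2.21214e+12 m.
Circular speeds: v₁ = √(GM/r₁) = 68562.8 m/s, v₂ = √(GM/r₂) = 27365.9 m/s.
Transfer speeds (vis-viva v² = GM(2/r − 1/a_t)): v₁ᵗ = 90054.1 m/s, v₂ᵗ = 14346.5 m/s.
(a) ΔV₁ = |v₁ᵗ − v₁| ≈ 2.149e+04 m/s = 4.534 AU/year.
(b) ΔV₂ = |v₂ − v₂ᵗ| ≈ 1.302e+04 m/s = 2.747 AU/year.
(c) ΔV_total = ΔV₁ + ΔV₂ ≈ 3.451e+04 m/s = 7.28 AU/year.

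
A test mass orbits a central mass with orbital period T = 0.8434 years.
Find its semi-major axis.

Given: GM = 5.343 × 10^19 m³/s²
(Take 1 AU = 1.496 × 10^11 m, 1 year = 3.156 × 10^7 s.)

Convert to SI: T = 0.8434 years = 2.66177e+07 s.
Invert Kepler's third law: a = (GM · T² / (4π²))^(1/3).
Substituting T = 2.66177e+07 s and GM = 5.343e+19 m³/s²:
a = (5.343e+19 · (2.66177e+07)² / (4π²))^(1/3) m
a ≈ 9.861e+10 m = 0.6592 AU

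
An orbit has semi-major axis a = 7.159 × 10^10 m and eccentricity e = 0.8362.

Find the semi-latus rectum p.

p = a (1 − e²).
p = 7.159e+10 · (1 − (0.8362)²) = 7.159e+10 · 0.30077 ≈ 2.153e+10 m = 2.153 × 10^10 m.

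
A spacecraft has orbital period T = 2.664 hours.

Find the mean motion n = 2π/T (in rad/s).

Convert to SI: T = 2.664 hours = 9590.4 s.
n = 2π / T.
n = 2π / 9590.4 s ≈ 0.0006552 rad/s.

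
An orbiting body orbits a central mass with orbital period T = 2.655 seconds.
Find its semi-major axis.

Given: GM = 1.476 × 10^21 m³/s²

Invert Kepler's third law: a = (GM · T² / (4π²))^(1/3).
Substituting T = 2.655 s and GM = 1.476e+21 m³/s²:
a = (1.476e+21 · (2.655)² / (4π²))^(1/3) m
a ≈ 6.411e+06 m = 6.411 Mm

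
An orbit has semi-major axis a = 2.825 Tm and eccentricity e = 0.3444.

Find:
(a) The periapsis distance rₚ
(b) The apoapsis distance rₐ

Convert to SI: a = 2.825 Tm = 2.825e+12 m.
(a) rₚ = a(1 − e) = 2.825e+12 · (1 − 0.3444) = 2.825e+12 · 0.6556 ≈ 1.852e+12 m = 1.852 Tm.
(b) rₐ = a(1 + e) = 2.825e+12 · (1 + 0.3444) = 2.825e+12 · 1.3444 ≈ 3.798e+12 m = 3.798 Tm.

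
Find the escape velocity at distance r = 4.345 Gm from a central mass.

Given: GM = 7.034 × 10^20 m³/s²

Convert to SI: r = 4.345 Gm = 4.345e+09 m.
Escape velocity comes from setting total energy to zero: ½v² − GM/r = 0 ⇒ v_esc = √(2GM / r).
v_esc = √(2 · 7.034e+20 / 4.345e+09) m/s ≈ 5.69e+05 m/s = 569 km/s.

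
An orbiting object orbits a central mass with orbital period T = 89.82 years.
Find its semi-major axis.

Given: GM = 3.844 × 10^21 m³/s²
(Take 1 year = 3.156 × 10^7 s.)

Convert to SI: T = 89.82 years = 2.83472e+09 s.
Invert Kepler's third law: a = (GM · T² / (4π²))^(1/3).
Substituting T = 2.83472e+09 s and GM = 3.844e+21 m³/s²:
a = (3.844e+21 · (2.83472e+09)² / (4π²))^(1/3) m
a ≈ 9.215e+12 m = 9.215 Tm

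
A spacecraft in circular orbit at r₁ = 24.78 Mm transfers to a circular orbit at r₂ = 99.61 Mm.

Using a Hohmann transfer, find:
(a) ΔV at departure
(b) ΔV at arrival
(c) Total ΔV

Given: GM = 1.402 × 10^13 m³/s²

Convert to SI: r₁ = 24.78 Mm = 2.478e+07 m; r₂ = 99.61 Mm = 9.961e+07 m.
Transfer semi-major axis: a_t = (r₁ + r₂)/2 = (2.478e+07 + 9.961e+07)/2 = 6.2195e+07 m.
Circular speeds: v₁ = √(GM/r₁) = 752.183 m/s, v₂ = √(GM/r₂) = 375.165 m/s.
Transfer speeds (vis-viva v² = GM(2/r − 1/a_t)): v₁ᵗ = 951.913 m/s, v₂ᵗ = 236.807 m/s.
(a) ΔV₁ = |v₁ᵗ − v₁| ≈ 199.7 m/s = 199.7 m/s.
(b) ΔV₂ = |v₂ − v₂ᵗ| ≈ 138.4 m/s = 138.4 m/s.
(c) ΔV_total = ΔV₁ + ΔV₂ ≈ 338.1 m/s = 338.1 m/s.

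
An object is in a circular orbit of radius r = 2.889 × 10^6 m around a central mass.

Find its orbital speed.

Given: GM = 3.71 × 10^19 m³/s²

For a circular orbit, gravity supplies the centripetal force, so v = √(GM / r).
v = √(3.71e+19 / 2.889e+06) m/s ≈ 3.584e+06 m/s = 3584 km/s.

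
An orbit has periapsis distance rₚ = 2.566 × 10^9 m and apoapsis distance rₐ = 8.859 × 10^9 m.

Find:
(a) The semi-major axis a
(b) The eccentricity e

(a) a = (rₚ + rₐ) / 2 = (2.566e+09 + 8.859e+09) / 2 ≈ 5.712e+09 m = 5.713 × 10^9 m.
(b) e = (rₐ − rₚ) / (rₐ + rₚ) = (8.859e+09 − 2.566e+09) / (8.859e+09 + 2.566e+09) ≈ 0.5508.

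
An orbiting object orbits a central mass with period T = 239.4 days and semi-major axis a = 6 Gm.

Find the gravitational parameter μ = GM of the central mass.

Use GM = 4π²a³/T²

Convert to SI: T = 239.4 days = 2.06842e+07 s; a = 6 Gm = 6e+09 m.
GM = 4π² · a³ / T².
GM = 4π² · (6e+09)³ / (2.06842e+07)² m³/s² ≈ 1.993e+16 m³/s² = 1.993 × 10^16 m³/s².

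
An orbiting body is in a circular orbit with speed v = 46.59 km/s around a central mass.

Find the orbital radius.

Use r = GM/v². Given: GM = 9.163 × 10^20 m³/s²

Convert to SI: v = 46.59 km/s = 46590 m/s.
For a circular orbit, v² = GM / r, so r = GM / v².
r = 9.163e+20 / (46590)² m ≈ 4.221e+11 m = 422.1 Gm.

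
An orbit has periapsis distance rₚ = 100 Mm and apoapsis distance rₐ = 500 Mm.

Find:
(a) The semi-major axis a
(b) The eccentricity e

Convert to SI: rₚ = 100 Mm = 1e+08 m; rₐ = 500 Mm = 5e+08 m.
(a) a = (rₚ + rₐ) / 2 = (1e+08 + 5e+08) / 2 ≈ 3e+08 m = 300 Mm.
(b) e = (rₐ − rₚ) / (rₐ + rₚ) = (5e+08 − 1e+08) / (5e+08 + 1e+08) ≈ 0.6667.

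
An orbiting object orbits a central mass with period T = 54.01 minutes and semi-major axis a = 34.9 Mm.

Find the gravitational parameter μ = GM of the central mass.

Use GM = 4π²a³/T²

Convert to SI: T = 54.01 minutes = 3240.6 s; a = 34.9 Mm = 3.49e+07 m.
GM = 4π² · a³ / T².
GM = 4π² · (3.49e+07)³ / (3240.6)² m³/s² ≈ 1.598e+17 m³/s² = 1.598 × 10^17 m³/s².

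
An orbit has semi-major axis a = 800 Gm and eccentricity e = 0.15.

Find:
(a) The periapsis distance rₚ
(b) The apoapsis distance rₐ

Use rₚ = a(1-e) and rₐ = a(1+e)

Convert to SI: a = 800 Gm = 8e+11 m.
(a) rₚ = a(1 − e) = 8e+11 · (1 − 0.15) = 8e+11 · 0.85 ≈ 6.8e+11 m = 680 Gm.
(b) rₐ = a(1 + e) = 8e+11 · (1 + 0.15) = 8e+11 · 1.15 ≈ 9.2e+11 m = 920 Gm.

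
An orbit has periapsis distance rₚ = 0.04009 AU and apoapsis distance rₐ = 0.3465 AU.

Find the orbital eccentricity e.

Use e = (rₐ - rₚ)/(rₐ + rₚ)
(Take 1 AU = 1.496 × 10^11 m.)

Convert to SI: rₚ = 0.04009 AU = 5.99746e+09 m; rₐ = 0.3465 AU = 5.18364e+10 m.
e = (rₐ − rₚ) / (rₐ + rₚ).
e = (5.18364e+10 − 5.99746e+09) / (5.18364e+10 + 5.99746e+09) = 4.58389e+10 / 5.78339e+10 ≈ 0.7926.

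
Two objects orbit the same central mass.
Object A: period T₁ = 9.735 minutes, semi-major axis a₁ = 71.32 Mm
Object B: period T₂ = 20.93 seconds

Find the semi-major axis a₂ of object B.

Convert to SI: T₁ = 9.735 minutes = 584.1 s; a₁ = 71.32 Mm = 7.132e+07 m.
Kepler's third law: (T₁/T₂)² = (a₁/a₂)³ ⇒ a₂ = a₁ · (T₂/T₁)^(2/3).
T₂/T₁ = 20.93 / 584.1 = 0.0358329.
a₂ = 7.132e+07 · (0.0358329)^(2/3) m ≈ 7.752e+06 m = 7.752 Mm.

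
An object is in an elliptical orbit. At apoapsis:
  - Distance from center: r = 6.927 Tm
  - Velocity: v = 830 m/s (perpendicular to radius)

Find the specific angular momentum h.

Convert to SI: r = 6.927 Tm = 6.927e+12 m.
With v perpendicular to r, h = r · v.
h = 6.927e+12 · 830 m²/s ≈ 5.749e+15 m²/s.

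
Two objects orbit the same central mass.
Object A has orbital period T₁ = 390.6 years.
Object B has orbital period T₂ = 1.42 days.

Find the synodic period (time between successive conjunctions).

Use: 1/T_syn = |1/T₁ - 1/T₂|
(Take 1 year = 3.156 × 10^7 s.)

Convert to SI: T₁ = 390.6 years = 1.23273e+10 s; T₂ = 1.42 days = 122688 s.
T_syn = |T₁ · T₂ / (T₁ − T₂)|.
T_syn = |1.23273e+10 · 122688 / (1.23273e+10 − 122688)| s ≈ 1.227e+05 s = 1.42 days.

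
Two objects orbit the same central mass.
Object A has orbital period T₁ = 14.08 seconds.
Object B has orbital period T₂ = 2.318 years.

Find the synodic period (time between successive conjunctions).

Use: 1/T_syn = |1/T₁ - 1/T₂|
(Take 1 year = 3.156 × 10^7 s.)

Convert to SI: T₂ = 2.318 years = 7.31561e+07 s.
T_syn = |T₁ · T₂ / (T₁ − T₂)|.
T_syn = |14.08 · 7.31561e+07 / (14.08 − 7.31561e+07)| s ≈ 14.08 s = 14.08 seconds.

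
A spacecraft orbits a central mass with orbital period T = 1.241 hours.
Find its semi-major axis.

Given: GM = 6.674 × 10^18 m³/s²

Convert to SI: T = 1.241 hours = 4467.6 s.
Invert Kepler's third law: a = (GM · T² / (4π²))^(1/3).
Substituting T = 4467.6 s and GM = 6.674e+18 m³/s²:
a = (6.674e+18 · (4467.6)² / (4π²))^(1/3) m
a ≈ 1.5e+08 m = 150 Mm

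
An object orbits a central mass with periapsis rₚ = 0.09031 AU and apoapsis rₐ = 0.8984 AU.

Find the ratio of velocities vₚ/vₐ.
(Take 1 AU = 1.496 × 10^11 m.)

Convert to SI: rₚ = 0.09031 AU = 1.35104e+10 m; rₐ = 0.8984 AU = 1.34401e+11 m.
Conservation of angular momentum gives rₚvₚ = rₐvₐ, so vₚ/vₐ = rₐ/rₚ.
vₚ/vₐ = 1.34401e+11 / 1.35104e+10 ≈ 9.948.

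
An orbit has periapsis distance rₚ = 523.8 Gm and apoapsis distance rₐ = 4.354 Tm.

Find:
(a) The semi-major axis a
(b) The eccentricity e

Convert to SI: rₚ = 523.8 Gm = 5.238e+11 m; rₐ = 4.354 Tm = 4.354e+12 m.
(a) a = (rₚ + rₐ) / 2 = (5.238e+11 + 4.354e+12) / 2 ≈ 2.439e+12 m = 2.439 Tm.
(b) e = (rₐ − rₚ) / (rₐ + rₚ) = (4.354e+12 − 5.238e+11) / (4.354e+12 + 5.238e+11) ≈ 0.7852.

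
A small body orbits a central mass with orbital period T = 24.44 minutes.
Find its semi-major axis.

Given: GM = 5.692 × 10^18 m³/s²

Convert to SI: T = 24.44 minutes = 1466.4 s.
Invert Kepler's third law: a = (GM · T² / (4π²))^(1/3).
Substituting T = 1466.4 s and GM = 5.692e+18 m³/s²:
a = (5.692e+18 · (1466.4)² / (4π²))^(1/3) m
a ≈ 6.768e+07 m = 67.68 Mm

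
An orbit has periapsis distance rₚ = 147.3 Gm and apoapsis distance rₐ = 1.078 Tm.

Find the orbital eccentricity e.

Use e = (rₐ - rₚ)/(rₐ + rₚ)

Convert to SI: rₚ = 147.3 Gm = 1.473e+11 m; rₐ = 1.078 Tm = 1.078e+12 m.
e = (rₐ − rₚ) / (rₐ + rₚ).
e = (1.078e+12 − 1.473e+11) / (1.078e+12 + 1.473e+11) = 9.307e+11 / 1.2253e+12 ≈ 0.7596.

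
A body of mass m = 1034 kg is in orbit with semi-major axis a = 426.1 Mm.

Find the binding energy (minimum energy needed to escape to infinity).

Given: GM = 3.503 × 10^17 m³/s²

Convert to SI: a = 426.1 Mm = 4.261e+08 m.
Total orbital energy is E = −GMm/(2a); binding energy is E_bind = −E = GMm/(2a).
E_bind = 3.503e+17 · 1034 / (2 · 4.261e+08) J ≈ 4.25e+11 J = 425 GJ.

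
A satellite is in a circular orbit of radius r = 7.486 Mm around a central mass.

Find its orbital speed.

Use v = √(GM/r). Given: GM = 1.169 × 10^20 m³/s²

Convert to SI: r = 7.486 Mm = 7.486e+06 m.
For a circular orbit, gravity supplies the centripetal force, so v = √(GM / r).
v = √(1.169e+20 / 7.486e+06) m/s ≈ 3.952e+06 m/s = 3952 km/s.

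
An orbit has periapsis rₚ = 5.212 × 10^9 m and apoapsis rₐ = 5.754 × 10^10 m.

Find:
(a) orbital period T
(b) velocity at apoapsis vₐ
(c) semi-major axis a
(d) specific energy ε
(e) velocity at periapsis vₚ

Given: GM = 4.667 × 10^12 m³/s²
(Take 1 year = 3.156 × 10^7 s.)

(a) With a = (rₚ + rₐ)/2 = 3.1376e+10 m, T = 2π √(a³/GM) = 2π √((3.1376e+10)³/4.667e+12) s ≈ 1.616e+10 s
(b) With a = (rₚ + rₐ)/2 = 3.1376e+10 m, vₐ = √(GM (2/rₐ − 1/a)) = √(4.667e+12 · (2/5.754e+10 − 1/3.1376e+10)) m/s ≈ 3.671 m/s
(c) a = (rₚ + rₐ)/2 = (5.212e+09 + 5.754e+10)/2 ≈ 3.138e+10 m
(d) With a = (rₚ + rₐ)/2 = 3.1376e+10 m, ε = −GM/(2a) = −4.667e+12/(2 · 3.1376e+10) J/kg ≈ -74.37 J/kg
(e) With a = (rₚ + rₐ)/2 = 3.1376e+10 m, vₚ = √(GM (2/rₚ − 1/a)) = √(4.667e+12 · (2/5.212e+09 − 1/3.1376e+10)) m/s ≈ 40.52 m/s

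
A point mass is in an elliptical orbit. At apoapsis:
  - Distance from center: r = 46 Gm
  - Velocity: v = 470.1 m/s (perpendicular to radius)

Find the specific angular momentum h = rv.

Convert to SI: r = 46 Gm = 4.6e+10 m.
With v perpendicular to r, h = r · v.
h = 4.6e+10 · 470.1 m²/s ≈ 2.162e+13 m²/s.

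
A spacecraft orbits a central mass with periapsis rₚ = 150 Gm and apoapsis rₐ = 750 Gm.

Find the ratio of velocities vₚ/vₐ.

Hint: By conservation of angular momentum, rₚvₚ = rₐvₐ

Convert to SI: rₚ = 150 Gm = 1.5e+11 m; rₐ = 750 Gm = 7.5e+11 m.
Conservation of angular momentum gives rₚvₚ = rₐvₐ, so vₚ/vₐ = rₐ/rₚ.
vₚ/vₐ = 7.5e+11 / 1.5e+11 ≈ 5.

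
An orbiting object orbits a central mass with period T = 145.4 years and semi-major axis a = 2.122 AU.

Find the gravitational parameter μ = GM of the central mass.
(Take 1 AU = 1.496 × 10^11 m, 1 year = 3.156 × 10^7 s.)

Convert to SI: T = 145.4 years = 4.58882e+09 s; a = 2.122 AU = 3.17451e+11 m.
GM = 4π² · a³ / T².
GM = 4π² · (3.17451e+11)³ / (4.58882e+09)² m³/s² ≈ 5.998e+16 m³/s² = 5.998 × 10^16 m³/s².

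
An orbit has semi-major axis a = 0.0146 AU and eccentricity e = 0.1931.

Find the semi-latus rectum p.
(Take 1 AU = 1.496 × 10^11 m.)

Convert to SI: a = 0.0146 AU = 2.18416e+09 m.
p = a (1 − e²).
p = 2.18416e+09 · (1 − (0.1931)²) = 2.18416e+09 · 0.962712 ≈ 2.103e+09 m = 0.01406 AU.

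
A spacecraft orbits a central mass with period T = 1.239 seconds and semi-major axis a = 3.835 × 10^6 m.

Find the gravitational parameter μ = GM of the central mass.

GM = 4π² · a³ / T².
GM = 4π² · (3.835e+06)³ / (1.239)² m³/s² ≈ 1.45e+21 m³/s² = 1.45 × 10^21 m³/s².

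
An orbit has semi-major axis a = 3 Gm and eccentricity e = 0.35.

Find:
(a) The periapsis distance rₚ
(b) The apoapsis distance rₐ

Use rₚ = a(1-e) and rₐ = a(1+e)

Convert to SI: a = 3 Gm = 3e+09 m.
(a) rₚ = a(1 − e) = 3e+09 · (1 − 0.35) = 3e+09 · 0.65 ≈ 1.95e+09 m = 1.95 Gm.
(b) rₐ = a(1 + e) = 3e+09 · (1 + 0.35) = 3e+09 · 1.35 ≈ 4.05e+09 m = 4.05 Gm.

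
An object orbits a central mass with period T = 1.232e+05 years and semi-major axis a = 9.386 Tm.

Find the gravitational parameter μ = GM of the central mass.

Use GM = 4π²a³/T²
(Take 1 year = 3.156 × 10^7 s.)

Convert to SI: T = 1.232e+05 years = 3.88819e+12 s; a = 9.386 Tm = 9.386e+12 m.
GM = 4π² · a³ / T².
GM = 4π² · (9.386e+12)³ / (3.88819e+12)² m³/s² ≈ 2.159e+15 m³/s² = 2.159 × 10^15 m³/s².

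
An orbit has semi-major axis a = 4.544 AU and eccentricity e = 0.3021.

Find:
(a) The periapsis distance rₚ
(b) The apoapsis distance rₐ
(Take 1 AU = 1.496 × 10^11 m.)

Convert to SI: a = 4.544 AU = 6.79782e+11 m.
(a) rₚ = a(1 − e) = 6.79782e+11 · (1 − 0.3021) = 6.79782e+11 · 0.6979 ≈ 4.744e+11 m = 3.171 AU.
(b) rₐ = a(1 + e) = 6.79782e+11 · (1 + 0.3021) = 6.79782e+11 · 1.3021 ≈ 8.851e+11 m = 5.917 AU.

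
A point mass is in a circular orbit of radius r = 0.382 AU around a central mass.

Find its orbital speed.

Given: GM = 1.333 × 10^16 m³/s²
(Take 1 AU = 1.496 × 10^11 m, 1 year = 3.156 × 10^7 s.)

Convert to SI: r = 0.382 AU = 5.71472e+10 m.
For a circular orbit, gravity supplies the centripetal force, so v = √(GM / r).
v = √(1.333e+16 / 5.71472e+10) m/s ≈ 483 m/s = 0.1019 AU/year.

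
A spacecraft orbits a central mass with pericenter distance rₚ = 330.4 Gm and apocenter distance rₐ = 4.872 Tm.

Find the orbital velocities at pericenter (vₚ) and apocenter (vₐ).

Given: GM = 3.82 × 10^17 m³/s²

Convert to SI: rₚ = 330.4 Gm = 3.304e+11 m; rₐ = 4.872 Tm = 4.872e+12 m.
Use the vis-viva equation v² = GM(2/r − 1/a) with a = (rₚ + rₐ)/2 = (3.304e+11 + 4.872e+12)/2 = 2.6012e+12 m.
vₚ = √(GM · (2/rₚ − 1/a)) = √(3.82e+17 · (2/3.304e+11 − 1/2.6012e+12)) m/s ≈ 1472 m/s = 1.472 km/s.
vₐ = √(GM · (2/rₐ − 1/a)) = √(3.82e+17 · (2/4.872e+12 − 1/2.6012e+12)) m/s ≈ 99.8 m/s = 99.8 m/s.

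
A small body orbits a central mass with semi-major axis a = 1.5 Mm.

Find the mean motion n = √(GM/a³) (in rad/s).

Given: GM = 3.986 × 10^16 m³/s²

Convert to SI: a = 1.5 Mm = 1.5e+06 m.
n = √(GM / a³).
n = √(3.986e+16 / (1.5e+06)³) rad/s ≈ 0.1087 rad/s.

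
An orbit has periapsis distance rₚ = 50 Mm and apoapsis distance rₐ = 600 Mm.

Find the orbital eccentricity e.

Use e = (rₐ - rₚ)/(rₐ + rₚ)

Convert to SI: rₚ = 50 Mm = 5e+07 m; rₐ = 600 Mm = 6e+08 m.
e = (rₐ − rₚ) / (rₐ + rₚ).
e = (6e+08 − 5e+07) / (6e+08 + 5e+07) = 5.5e+08 / 6.5e+08 ≈ 0.8462.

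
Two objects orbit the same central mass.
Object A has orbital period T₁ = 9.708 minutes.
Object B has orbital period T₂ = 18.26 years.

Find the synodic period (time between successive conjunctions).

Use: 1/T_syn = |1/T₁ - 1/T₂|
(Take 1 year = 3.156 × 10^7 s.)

Convert to SI: T₁ = 9.708 minutes = 582.48 s; T₂ = 18.26 years = 5.76286e+08 s.
T_syn = |T₁ · T₂ / (T₁ − T₂)|.
T_syn = |582.48 · 5.76286e+08 / (582.48 − 5.76286e+08)| s ≈ 582.5 s = 9.708 minutes.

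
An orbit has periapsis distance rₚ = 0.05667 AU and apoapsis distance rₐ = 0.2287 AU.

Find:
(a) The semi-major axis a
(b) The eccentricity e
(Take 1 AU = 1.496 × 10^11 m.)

Convert to SI: rₚ = 0.05667 AU = 8.47783e+09 m; rₐ = 0.2287 AU = 3.42135e+10 m.
(a) a = (rₚ + rₐ) / 2 = (8.47783e+09 + 3.42135e+10) / 2 ≈ 2.135e+10 m = 0.1427 AU.
(b) e = (rₐ − rₚ) / (rₐ + rₚ) = (3.42135e+10 − 8.47783e+09) / (3.42135e+10 + 8.47783e+09) ≈ 0.6028.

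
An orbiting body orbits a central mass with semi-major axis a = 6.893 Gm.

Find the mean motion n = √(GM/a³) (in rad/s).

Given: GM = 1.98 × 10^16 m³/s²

Convert to SI: a = 6.893 Gm = 6.893e+09 m.
n = √(GM / a³).
n = √(1.98e+16 / (6.893e+09)³) rad/s ≈ 2.459e-07 rad/s.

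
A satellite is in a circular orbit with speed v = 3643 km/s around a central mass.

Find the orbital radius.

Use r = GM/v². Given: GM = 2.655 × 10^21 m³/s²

Convert to SI: v = 3643 km/s = 3.643e+06 m/s.
For a circular orbit, v² = GM / r, so r = GM / v².
r = 2.655e+21 / (3.643e+06)² m ≈ 2.001e+08 m = 200.1 Mm.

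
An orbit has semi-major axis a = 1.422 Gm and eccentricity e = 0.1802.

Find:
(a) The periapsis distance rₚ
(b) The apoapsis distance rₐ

Convert to SI: a = 1.422 Gm = 1.422e+09 m.
(a) rₚ = a(1 − e) = 1.422e+09 · (1 − 0.1802) = 1.422e+09 · 0.8198 ≈ 1.166e+09 m = 1.166 Gm.
(b) rₐ = a(1 + e) = 1.422e+09 · (1 + 0.1802) = 1.422e+09 · 1.1802 ≈ 1.678e+09 m = 1.678 Gm.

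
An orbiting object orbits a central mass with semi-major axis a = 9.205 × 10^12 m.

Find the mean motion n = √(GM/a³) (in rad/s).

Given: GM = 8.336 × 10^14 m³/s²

n = √(GM / a³).
n = √(8.336e+14 / (9.205e+12)³) rad/s ≈ 1.034e-12 rad/s.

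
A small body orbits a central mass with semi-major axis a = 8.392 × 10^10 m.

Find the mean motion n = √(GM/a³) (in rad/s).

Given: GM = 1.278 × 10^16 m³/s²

n = √(GM / a³).
n = √(1.278e+16 / (8.392e+10)³) rad/s ≈ 4.65e-09 rad/s.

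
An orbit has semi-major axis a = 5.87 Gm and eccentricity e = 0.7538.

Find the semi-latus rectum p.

Convert to SI: a = 5.87 Gm = 5.87e+09 m.
p = a (1 − e²).
p = 5.87e+09 · (1 − (0.7538)²) = 5.87e+09 · 0.431786 ≈ 2.535e+09 m = 2.535 Gm.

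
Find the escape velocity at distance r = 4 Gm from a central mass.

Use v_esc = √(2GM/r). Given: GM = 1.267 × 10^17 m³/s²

Convert to SI: r = 4 Gm = 4e+09 m.
Escape velocity comes from setting total energy to zero: ½v² − GM/r = 0 ⇒ v_esc = √(2GM / r).
v_esc = √(2 · 1.267e+17 / 4e+09) m/s ≈ 7959 m/s = 7.959 km/s.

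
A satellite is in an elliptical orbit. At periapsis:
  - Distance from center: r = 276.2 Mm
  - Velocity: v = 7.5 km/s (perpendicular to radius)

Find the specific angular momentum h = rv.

Convert to SI: r = 276.2 Mm = 2.762e+08 m; v = 7.5 km/s = 7500 m/s.
With v perpendicular to r, h = r · v.
h = 2.762e+08 · 7500 m²/s ≈ 2.072e+12 m²/s.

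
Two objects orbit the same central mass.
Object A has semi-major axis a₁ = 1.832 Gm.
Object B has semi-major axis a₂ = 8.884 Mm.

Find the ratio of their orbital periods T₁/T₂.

Convert to SI: a₁ = 1.832 Gm = 1.832e+09 m; a₂ = 8.884 Mm = 8.884e+06 m.
From Kepler's third law, (T₁/T₂)² = (a₁/a₂)³, so T₁/T₂ = (a₁/a₂)^(3/2).
a₁/a₂ = 1.832e+09 / 8.884e+06 = 206.213.
T₁/T₂ = (206.213)^(3/2) ≈ 2961.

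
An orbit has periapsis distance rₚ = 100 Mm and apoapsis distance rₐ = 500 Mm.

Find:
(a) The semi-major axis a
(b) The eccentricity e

Convert to SI: rₚ = 100 Mm = 1e+08 m; rₐ = 500 Mm = 5e+08 m.
(a) a = (rₚ + rₐ) / 2 = (1e+08 + 5e+08) / 2 ≈ 3e+08 m = 300 Mm.
(b) e = (rₐ − rₚ) / (rₐ + rₚ) = (5e+08 − 1e+08) / (5e+08 + 1e+08) ≈ 0.6667.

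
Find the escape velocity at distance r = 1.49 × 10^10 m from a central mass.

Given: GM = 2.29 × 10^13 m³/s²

Escape velocity comes from setting total energy to zero: ½v² − GM/r = 0 ⇒ v_esc = √(2GM / r).
v_esc = √(2 · 2.29e+13 / 1.49e+10) m/s ≈ 55.44 m/s = 55.44 m/s.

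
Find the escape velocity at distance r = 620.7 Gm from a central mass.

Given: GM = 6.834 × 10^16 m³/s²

Convert to SI: r = 620.7 Gm = 6.207e+11 m.
Escape velocity comes from setting total energy to zero: ½v² − GM/r = 0 ⇒ v_esc = √(2GM / r).
v_esc = √(2 · 6.834e+16 / 6.207e+11) m/s ≈ 469.3 m/s = 469.3 m/s.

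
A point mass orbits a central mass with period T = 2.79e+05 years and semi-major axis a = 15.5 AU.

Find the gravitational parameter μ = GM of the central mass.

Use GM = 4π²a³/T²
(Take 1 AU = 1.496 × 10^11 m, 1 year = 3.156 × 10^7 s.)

Convert to SI: T = 2.79e+05 years = 8.80524e+12 s; a = 15.5 AU = 2.3188e+12 m.
GM = 4π² · a³ / T².
GM = 4π² · (2.3188e+12)³ / (8.80524e+12)² m³/s² ≈ 6.348e+12 m³/s² = 6.348 × 10^12 m³/s².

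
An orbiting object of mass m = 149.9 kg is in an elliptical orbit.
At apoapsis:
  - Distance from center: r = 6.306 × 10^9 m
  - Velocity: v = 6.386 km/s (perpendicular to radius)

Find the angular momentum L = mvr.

Convert to SI: v = 6.386 km/s = 6386 m/s.
Since v is perpendicular to r, L = m · v · r.
L = 149.9 · 6386 · 6.306e+09 kg·m²/s ≈ 6.036e+15 kg·m²/s.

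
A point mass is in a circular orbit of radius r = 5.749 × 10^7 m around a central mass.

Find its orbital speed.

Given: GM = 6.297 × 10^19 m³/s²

For a circular orbit, gravity supplies the centripetal force, so v = √(GM / r).
v = √(6.297e+19 / 5.749e+07) m/s ≈ 1.047e+06 m/s = 1047 km/s.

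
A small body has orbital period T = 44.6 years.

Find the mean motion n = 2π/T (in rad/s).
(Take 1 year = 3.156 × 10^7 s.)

Convert to SI: T = 44.6 years = 1.40758e+09 s.
n = 2π / T.
n = 2π / 1.40758e+09 s ≈ 4.464e-09 rad/s.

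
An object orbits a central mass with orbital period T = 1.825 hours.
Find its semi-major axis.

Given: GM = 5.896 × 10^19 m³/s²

Convert to SI: T = 1.825 hours = 6570 s.
Invert Kepler's third law: a = (GM · T² / (4π²))^(1/3).
Substituting T = 6570 s and GM = 5.896e+19 m³/s²:
a = (5.896e+19 · (6570)² / (4π²))^(1/3) m
a ≈ 4.01e+08 m = 401 Mm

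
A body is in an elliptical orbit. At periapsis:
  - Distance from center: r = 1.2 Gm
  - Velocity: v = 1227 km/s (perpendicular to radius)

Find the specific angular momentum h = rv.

Convert to SI: r = 1.2 Gm = 1.2e+09 m; v = 1227 km/s = 1.227e+06 m/s.
With v perpendicular to r, h = r · v.
h = 1.2e+09 · 1.227e+06 m²/s ≈ 1.472e+15 m²/s.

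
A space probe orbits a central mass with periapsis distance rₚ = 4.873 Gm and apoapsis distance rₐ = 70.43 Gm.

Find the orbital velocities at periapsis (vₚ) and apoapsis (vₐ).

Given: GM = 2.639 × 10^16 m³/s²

Convert to SI: rₚ = 4.873 Gm = 4.873e+09 m; rₐ = 70.43 Gm = 7.043e+10 m.
Use the vis-viva equation v² = GM(2/r − 1/a) with a = (rₚ + rₐ)/2 = (4.873e+09 + 7.043e+10)/2 = 3.76515e+10 m.
vₚ = √(GM · (2/rₚ − 1/a)) = √(2.639e+16 · (2/4.873e+09 − 1/3.76515e+10)) m/s ≈ 3183 m/s = 3.183 km/s.
vₐ = √(GM · (2/rₐ − 1/a)) = √(2.639e+16 · (2/7.043e+10 − 1/3.76515e+10)) m/s ≈ 220.2 m/s = 220.2 m/s.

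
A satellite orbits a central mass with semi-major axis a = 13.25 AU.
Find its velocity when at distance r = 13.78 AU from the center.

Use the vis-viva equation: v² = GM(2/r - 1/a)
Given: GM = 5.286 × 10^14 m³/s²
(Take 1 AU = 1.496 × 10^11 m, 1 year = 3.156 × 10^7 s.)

Convert to SI: a = 13.25 AU = 1.9822e+12 m; r = 13.78 AU = 2.06149e+12 m.
Vis-viva: v = √(GM · (2/r − 1/a)).
2/r − 1/a = 2/2.06149e+12 − 1/1.9822e+12 = 4.65683e-13 m⁻¹.
v = √(5.286e+14 · 4.65683e-13) m/s ≈ 15.69 m/s = 0.00331 AU/year.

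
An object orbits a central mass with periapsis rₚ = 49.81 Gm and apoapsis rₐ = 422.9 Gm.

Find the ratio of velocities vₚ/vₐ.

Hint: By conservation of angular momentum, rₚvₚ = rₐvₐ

Convert to SI: rₚ = 49.81 Gm = 4.981e+10 m; rₐ = 422.9 Gm = 4.229e+11 m.
Conservation of angular momentum gives rₚvₚ = rₐvₐ, so vₚ/vₐ = rₐ/rₚ.
vₚ/vₐ = 4.229e+11 / 4.981e+10 ≈ 8.49.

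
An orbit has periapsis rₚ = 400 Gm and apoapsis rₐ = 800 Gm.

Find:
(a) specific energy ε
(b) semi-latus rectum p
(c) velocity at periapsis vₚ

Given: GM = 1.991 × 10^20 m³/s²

Convert to SI: rₚ = 400 Gm = 4e+11 m; rₐ = 800 Gm = 8e+11 m.
(a) With a = (rₚ + rₐ)/2 = 6e+11 m, ε = −GM/(2a) = −1.991e+20/(2 · 6e+11) J/kg ≈ -1.659e+08 J/kg
(b) From a = (rₚ + rₐ)/2 = 6e+11 m and e = (rₐ − rₚ)/(rₐ + rₚ) = 0.333333, p = a(1 − e²) = 6e+11 · (1 − (0.333333)²) ≈ 5.333e+11 m
(c) With a = (rₚ + rₐ)/2 = 6e+11 m, vₚ = √(GM (2/rₚ − 1/a)) = √(1.991e+20 · (2/4e+11 − 1/6e+11)) m/s ≈ 2.576e+04 m/s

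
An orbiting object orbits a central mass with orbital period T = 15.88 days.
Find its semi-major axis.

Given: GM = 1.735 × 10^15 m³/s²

Convert to SI: T = 15.88 days = 1.37203e+06 s.
Invert Kepler's third law: a = (GM · T² / (4π²))^(1/3).
Substituting T = 1.37203e+06 s and GM = 1.735e+15 m³/s²:
a = (1.735e+15 · (1.37203e+06)² / (4π²))^(1/3) m
a ≈ 4.357e+08 m = 435.7 Mm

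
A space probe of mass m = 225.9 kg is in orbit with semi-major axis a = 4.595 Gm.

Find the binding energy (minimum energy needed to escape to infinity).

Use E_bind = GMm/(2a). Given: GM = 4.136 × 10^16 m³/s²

Convert to SI: a = 4.595 Gm = 4.595e+09 m.
Total orbital energy is E = −GMm/(2a); binding energy is E_bind = −E = GMm/(2a).
E_bind = 4.136e+16 · 225.9 / (2 · 4.595e+09) J ≈ 1.017e+09 J = 1.017 GJ.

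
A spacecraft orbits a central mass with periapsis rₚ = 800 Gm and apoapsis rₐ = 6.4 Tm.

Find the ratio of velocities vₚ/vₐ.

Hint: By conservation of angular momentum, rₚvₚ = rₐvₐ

Convert to SI: rₚ = 800 Gm = 8e+11 m; rₐ = 6.4 Tm = 6.4e+12 m.
Conservation of angular momentum gives rₚvₚ = rₐvₐ, so vₚ/vₐ = rₐ/rₚ.
vₚ/vₐ = 6.4e+12 / 8e+11 ≈ 8.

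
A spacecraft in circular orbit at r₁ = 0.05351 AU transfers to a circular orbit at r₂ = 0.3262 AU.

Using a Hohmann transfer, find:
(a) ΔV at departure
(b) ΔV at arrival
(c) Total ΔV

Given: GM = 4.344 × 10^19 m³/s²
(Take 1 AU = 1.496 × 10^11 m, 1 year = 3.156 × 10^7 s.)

Convert to SI: r₁ = 0.05351 AU = 8.0051e+09 m; r₂ = 0.3262 AU = 4.87995e+10 m.
Transfer semi-major axis: a_t = (r₁ + r₂)/2 = (8.0051e+09 + 4.87995e+10)/2 = 2.84023e+10 m.
Circular speeds: v₁ = √(GM/r₁) = 73665.1 m/s, v₂ = √(GM/r₂) = 29835.8 m/s.
Transfer speeds (vis-viva v² = GM(2/r − 1/a_t)): v₁ᵗ = 96559 m/s, v₂ᵗ = 15839.6 m/s.
(a) ΔV₁ = |v₁ᵗ − v₁| ≈ 2.289e+04 m/s = 4.83 AU/year.
(b) ΔV₂ = |v₂ − v₂ᵗ| ≈ 1.4e+04 m/s = 2.953 AU/year.
(c) ΔV_total = ΔV₁ + ΔV₂ ≈ 3.689e+04 m/s = 7.782 AU/year.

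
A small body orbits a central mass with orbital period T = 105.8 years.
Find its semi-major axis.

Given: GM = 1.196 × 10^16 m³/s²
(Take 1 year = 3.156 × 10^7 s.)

Convert to SI: T = 105.8 years = 3.33905e+09 s.
Invert Kepler's third law: a = (GM · T² / (4π²))^(1/3).
Substituting T = 3.33905e+09 s and GM = 1.196e+16 m³/s²:
a = (1.196e+16 · (3.33905e+09)² / (4π²))^(1/3) m
a ≈ 1.5e+11 m = 150 Gm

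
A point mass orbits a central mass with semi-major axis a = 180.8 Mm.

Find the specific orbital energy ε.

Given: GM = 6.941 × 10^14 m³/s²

Convert to SI: a = 180.8 Mm = 1.808e+08 m.
ε = −GM / (2a).
ε = −6.941e+14 / (2 · 1.808e+08) J/kg ≈ -1.92e+06 J/kg = -1.92 MJ/kg.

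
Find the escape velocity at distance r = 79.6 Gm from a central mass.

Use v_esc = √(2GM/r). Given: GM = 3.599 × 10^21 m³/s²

Convert to SI: r = 79.6 Gm = 7.96e+10 m.
Escape velocity comes from setting total energy to zero: ½v² − GM/r = 0 ⇒ v_esc = √(2GM / r).
v_esc = √(2 · 3.599e+21 / 7.96e+10) m/s ≈ 3.007e+05 m/s = 300.7 km/s.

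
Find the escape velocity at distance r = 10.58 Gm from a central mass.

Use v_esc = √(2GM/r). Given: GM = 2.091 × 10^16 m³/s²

Convert to SI: r = 10.58 Gm = 1.058e+10 m.
Escape velocity comes from setting total energy to zero: ½v² − GM/r = 0 ⇒ v_esc = √(2GM / r).
v_esc = √(2 · 2.091e+16 / 1.058e+10) m/s ≈ 1988 m/s = 1.988 km/s.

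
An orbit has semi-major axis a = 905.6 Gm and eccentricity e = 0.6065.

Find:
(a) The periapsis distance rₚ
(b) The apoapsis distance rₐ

Convert to SI: a = 905.6 Gm = 9.056e+11 m.
(a) rₚ = a(1 − e) = 9.056e+11 · (1 − 0.6065) = 9.056e+11 · 0.3935 ≈ 3.564e+11 m = 356.4 Gm.
(b) rₐ = a(1 + e) = 9.056e+11 · (1 + 0.6065) = 9.056e+11 · 1.6065 ≈ 1.455e+12 m = 1.455 Tm.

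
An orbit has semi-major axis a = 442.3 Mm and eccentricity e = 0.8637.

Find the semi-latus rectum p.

Convert to SI: a = 442.3 Mm = 4.423e+08 m.
p = a (1 − e²).
p = 4.423e+08 · (1 − (0.8637)²) = 4.423e+08 · 0.254022 ≈ 1.124e+08 m = 112.4 Mm.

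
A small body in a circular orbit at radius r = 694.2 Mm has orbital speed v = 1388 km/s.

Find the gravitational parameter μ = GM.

Convert to SI: r = 694.2 Mm = 6.942e+08 m; v = 1388 km/s = 1.388e+06 m/s.
For a circular orbit v² = GM/r, so GM = v² · r.
GM = (1.388e+06)² · 6.942e+08 m³/s² ≈ 1.337e+21 m³/s² = 1.337 × 10^21 m³/s².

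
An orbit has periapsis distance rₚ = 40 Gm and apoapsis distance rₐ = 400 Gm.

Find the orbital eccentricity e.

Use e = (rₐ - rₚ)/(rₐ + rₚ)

Convert to SI: rₚ = 40 Gm = 4e+10 m; rₐ = 400 Gm = 4e+11 m.
e = (rₐ − rₚ) / (rₐ + rₚ).
e = (4e+11 − 4e+10) / (4e+11 + 4e+10) = 3.6e+11 / 4.4e+11 ≈ 0.8182.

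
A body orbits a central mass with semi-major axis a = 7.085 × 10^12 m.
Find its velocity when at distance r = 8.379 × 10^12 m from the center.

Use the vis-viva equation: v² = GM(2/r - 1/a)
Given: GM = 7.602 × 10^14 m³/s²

Vis-viva: v = √(GM · (2/r − 1/a)).
2/r − 1/a = 2/8.379e+12 − 1/7.085e+12 = 9.75487e-14 m⁻¹.
v = √(7.602e+14 · 9.75487e-14) m/s ≈ 8.611 m/s = 8.611 m/s.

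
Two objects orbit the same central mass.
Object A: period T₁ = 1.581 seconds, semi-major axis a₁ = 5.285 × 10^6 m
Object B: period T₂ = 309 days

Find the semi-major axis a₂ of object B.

Convert to SI: T₂ = 309 days = 2.66976e+07 s.
Kepler's third law: (T₁/T₂)² = (a₁/a₂)³ ⇒ a₂ = a₁ · (T₂/T₁)^(2/3).
T₂/T₁ = 2.66976e+07 / 1.581 = 1.68865e+07.
a₂ = 5.285e+06 · (1.68865e+07)^(2/3) m ≈ 3.479e+11 m = 3.479 × 10^11 m.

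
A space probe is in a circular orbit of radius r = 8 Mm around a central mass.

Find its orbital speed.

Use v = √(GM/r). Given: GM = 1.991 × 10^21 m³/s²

Convert to SI: r = 8 Mm = 8e+06 m.
For a circular orbit, gravity supplies the centripetal force, so v = √(GM / r).
v = √(1.991e+21 / 8e+06) m/s ≈ 1.578e+07 m/s = 1.578e+04 km/s.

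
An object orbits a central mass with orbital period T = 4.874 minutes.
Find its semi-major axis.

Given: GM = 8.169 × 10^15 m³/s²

Convert to SI: T = 4.874 minutes = 292.44 s.
Invert Kepler's third law: a = (GM · T² / (4π²))^(1/3).
Substituting T = 292.44 s and GM = 8.169e+15 m³/s²:
a = (8.169e+15 · (292.44)² / (4π²))^(1/3) m
a ≈ 2.606e+06 m = 2.606 Mm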